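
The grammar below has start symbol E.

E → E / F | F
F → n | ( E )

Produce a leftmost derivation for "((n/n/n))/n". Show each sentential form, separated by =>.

E=>E/F=>F/F=>(E)/F=>(F)/F=>((E))/F=>((E/F))/F=>((E/F/F))/F=>((F/F/F))/F=>((n/F/F))/F=>((n/n/F))/F=>((n/n/n))/F=>((n/n/n))/n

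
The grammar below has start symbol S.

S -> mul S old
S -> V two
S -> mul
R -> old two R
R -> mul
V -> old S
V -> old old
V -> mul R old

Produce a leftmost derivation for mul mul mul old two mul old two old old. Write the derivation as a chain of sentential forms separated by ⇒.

S ⇒ mul S old ⇒ mul mul S old old ⇒ mul mul V two old old ⇒ mul mul mul R old two old old ⇒ mul mul mul old two R old two old old ⇒ mul mul mul old two mul old two old old

S ⇒ mul S old   [S -> mul S old]
mul S old ⇒ mul mul S old old   [S -> mul S old]
mul mul S old old ⇒ mul mul V two old old   [S -> V two]
mul mul V two old old ⇒ mul mul mul R old two old old   [V -> mul R old]
mul mul mul R old two old old ⇒ mul mul mul old two R old two old old   [R -> old two R]
mul mul mul old two R old two old old ⇒ mul mul mul old two mul old two old old   [R -> mul]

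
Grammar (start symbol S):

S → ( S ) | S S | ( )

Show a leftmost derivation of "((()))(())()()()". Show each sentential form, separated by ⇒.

S⇒SS⇒SSS⇒(S)SS⇒((S))SS⇒((()))SS⇒((()))SSS⇒((()))SSSS⇒((()))(S)SSS⇒((()))(())SSS⇒((()))(())()SS⇒((()))(())()()S⇒((()))(())()()()

S ⇒ SS   [S → S S]
SS ⇒ SSS   [S → S S]
SSS ⇒ (S)SS   [S → ( S )]
(S)SS ⇒ ((S))SS   [S → ( S )]
((S))SS ⇒ ((()))SS   [S → ( )]
((()))SS ⇒ ((()))SSS   [S → S S]
((()))SSS ⇒ ((()))SSSS   [S → S S]
((()))SSSS ⇒ ((()))(S)SSS   [S → ( S )]
((()))(S)SSS ⇒ ((()))(())SSS   [S → ( )]
((()))(())SSS ⇒ ((()))(())()SS   [S → ( )]
((()))(())()SS ⇒ ((()))(())()()S   [S → ( )]
((()))(())()()S ⇒ ((()))(())()()()   [S → ( )]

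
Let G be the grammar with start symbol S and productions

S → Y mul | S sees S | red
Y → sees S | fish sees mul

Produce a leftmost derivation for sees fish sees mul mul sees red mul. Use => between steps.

S => Y mul   [S → Y mul]
Y mul => sees S mul   [Y → sees S]
sees S mul => sees S sees S mul   [S → S sees S]
sees S sees S mul => sees Y mul sees S mul   [S → Y mul]
sees Y mul sees S mul => sees fish sees mul mul sees S mul   [Y → fish sees mul]
sees fish sees mul mul sees S mul => sees fish sees mul mul sees red mul   [S → red]

S => Y mul => sees S mul => sees S sees S mul => sees Y mul sees S mul => sees fish sees mul mul sees S mul => sees fish sees mul mul sees red mul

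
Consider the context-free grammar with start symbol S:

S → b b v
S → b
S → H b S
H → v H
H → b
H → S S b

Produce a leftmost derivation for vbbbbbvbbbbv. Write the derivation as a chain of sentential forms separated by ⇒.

S ⇒ HbS ⇒ vHbS ⇒ vbbS ⇒ vbbHbS ⇒ vbbSSbbS ⇒ vbbbSbbS ⇒ vbbbbbvbbS ⇒ vbbbbbvbbbbv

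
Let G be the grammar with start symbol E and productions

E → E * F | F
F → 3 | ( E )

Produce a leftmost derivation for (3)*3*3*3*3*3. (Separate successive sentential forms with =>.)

E => E*F   [E → E * F]
E*F => E*F*F   [E → E * F]
E*F*F => E*F*F*F   [E → E * F]
E*F*F*F => E*F*F*F*F   [E → E * F]
E*F*F*F*F => E*F*F*F*F*F   [E → E * F]
E*F*F*F*F*F => F*F*F*F*F*F   [E → F]
F*F*F*F*F*F => (E)*F*F*F*F*F   [F → ( E )]
(E)*F*F*F*F*F => (F)*F*F*F*F*F   [E → F]
(F)*F*F*F*F*F => (3)*F*F*F*F*F   [F → 3]
(3)*F*F*F*F*F => (3)*3*F*F*F*F   [F → 3]
(3)*3*F*F*F*F => (3)*3*3*F*F*F   [F → 3]
(3)*3*3*F*F*F => (3)*3*3*3*F*F   [F → 3]
(3)*3*3*3*F*F => (3)*3*3*3*3*F   [F → 3]
(3)*3*3*3*3*F => (3)*3*3*3*3*3   [F → 3]

E=>E*F=>E*F*F=>E*F*F*F=>E*F*F*F*F=>E*F*F*F*F*F=>F*F*F*F*F*F=>(E)*F*F*F*F*F=>(F)*F*F*F*F*F=>(3)*F*F*F*F*F=>(3)*3*F*F*F*F=>(3)*3*3*F*F*F=>(3)*3*3*3*F*F=>(3)*3*3*3*3*F=>(3)*3*3*3*3*3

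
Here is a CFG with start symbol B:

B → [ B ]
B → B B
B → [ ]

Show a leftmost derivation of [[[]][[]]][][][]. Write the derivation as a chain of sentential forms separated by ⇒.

B⇒BB⇒BBB⇒[B]BB⇒[BB]BB⇒[[B]B]BB⇒[[[]]B]BB⇒[[[]][B]]BB⇒[[[]][[]]]BB⇒[[[]][[]]][]B⇒[[[]][[]]][]BB⇒[[[]][[]]][][]B⇒[[[]][[]]][][][]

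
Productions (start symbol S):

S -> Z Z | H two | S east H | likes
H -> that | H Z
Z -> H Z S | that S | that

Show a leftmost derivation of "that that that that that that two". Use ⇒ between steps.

S ⇒ H two ⇒ H Z two ⇒ H Z Z two ⇒ H Z Z Z two ⇒ H Z Z Z Z two ⇒ H Z Z Z Z Z two ⇒ that Z Z Z Z Z two ⇒ that that Z Z Z Z two ⇒ that that that Z Z Z two ⇒ that that that that Z Z two ⇒ that that that that that Z two ⇒ that that that that that that two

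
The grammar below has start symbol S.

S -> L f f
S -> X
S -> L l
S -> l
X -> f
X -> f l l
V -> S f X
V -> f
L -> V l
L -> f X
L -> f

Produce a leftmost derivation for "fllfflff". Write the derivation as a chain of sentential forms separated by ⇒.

S⇒Lff⇒Vlff⇒SfXlff⇒XfXlff⇒fllfXlff⇒fllfflff

S ⇒ Lff   [S -> L f f]
Lff ⇒ Vlff   [L -> V l]
Vlff ⇒ SfXlff   [V -> S f X]
SfXlff ⇒ XfXlff   [S -> X]
XfXlff ⇒ fllfXlff   [X -> f l l]
fllfXlff ⇒ fllfflff   [X -> f]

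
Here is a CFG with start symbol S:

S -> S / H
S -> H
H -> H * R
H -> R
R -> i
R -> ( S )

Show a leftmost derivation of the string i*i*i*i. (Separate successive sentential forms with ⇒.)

S ⇒ H   [S -> H]
H ⇒ H*R   [H -> H * R]
H*R ⇒ H*R*R   [H -> H * R]
H*R*R ⇒ H*R*R*R   [H -> H * R]
H*R*R*R ⇒ R*R*R*R   [H -> R]
R*R*R*R ⇒ i*R*R*R   [R -> i]
i*R*R*R ⇒ i*i*R*R   [R -> i]
i*i*R*R ⇒ i*i*i*R   [R -> i]
i*i*i*R ⇒ i*i*i*i   [R -> i]

S ⇒ H ⇒ H*R ⇒ H*R*R ⇒ H*R*R*R ⇒ R*R*R*R ⇒ i*R*R*R ⇒ i*i*R*R ⇒ i*i*i*R ⇒ i*i*i*i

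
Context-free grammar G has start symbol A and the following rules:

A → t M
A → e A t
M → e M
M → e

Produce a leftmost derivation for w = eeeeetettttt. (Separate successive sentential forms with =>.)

A=>eAt=>eeAtt=>eeeAttt=>eeeeAtttt=>eeeeeAttttt=>eeeeetMttttt=>eeeeetettttt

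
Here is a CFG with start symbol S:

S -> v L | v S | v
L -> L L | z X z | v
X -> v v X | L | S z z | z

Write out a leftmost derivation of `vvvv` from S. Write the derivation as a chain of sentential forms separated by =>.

S=>vS=>vvS=>vvvL=>vvvv

S => vS   [S -> v S]
vS => vvS   [S -> v S]
vvS => vvvL   [S -> v L]
vvvL => vvvv   [L -> v]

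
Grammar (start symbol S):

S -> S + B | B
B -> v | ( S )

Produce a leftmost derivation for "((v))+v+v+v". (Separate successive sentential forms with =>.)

S => S+B   [S -> S + B]
S+B => S+B+B   [S -> S + B]
S+B+B => S+B+B+B   [S -> S + B]
S+B+B+B => B+B+B+B   [S -> B]
B+B+B+B => (S)+B+B+B   [B -> ( S )]
(S)+B+B+B => (B)+B+B+B   [S -> B]
(B)+B+B+B => ((S))+B+B+B   [B -> ( S )]
((S))+B+B+B => ((B))+B+B+B   [S -> B]
((B))+B+B+B => ((v))+B+B+B   [B -> v]
((v))+B+B+B => ((v))+v+B+B   [B -> v]
((v))+v+B+B => ((v))+v+v+B   [B -> v]
((v))+v+v+B => ((v))+v+v+v   [B -> v]

S=>S+B=>S+B+B=>S+B+B+B=>B+B+B+B=>(S)+B+B+B=>(B)+B+B+B=>((S))+B+B+B=>((B))+B+B+B=>((v))+B+B+B=>((v))+v+B+B=>((v))+v+v+B=>((v))+v+v+v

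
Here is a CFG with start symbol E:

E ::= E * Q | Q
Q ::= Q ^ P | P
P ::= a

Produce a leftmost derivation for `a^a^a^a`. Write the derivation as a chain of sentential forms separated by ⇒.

E⇒Q⇒Q^P⇒Q^P^P⇒Q^P^P^P⇒P^P^P^P⇒a^P^P^P⇒a^a^P^P⇒a^a^a^P⇒a^a^a^a

E ⇒ Q   [E ::= Q]
Q ⇒ Q^P   [Q ::= Q ^ P]
Q^P ⇒ Q^P^P   [Q ::= Q ^ P]
Q^P^P ⇒ Q^P^P^P   [Q ::= Q ^ P]
Q^P^P^P ⇒ P^P^P^P   [Q ::= P]
P^P^P^P ⇒ a^P^P^P   [P ::= a]
a^P^P^P ⇒ a^a^P^P   [P ::= a]
a^a^P^P ⇒ a^a^a^P   [P ::= a]
a^a^a^P ⇒ a^a^a^a   [P ::= a]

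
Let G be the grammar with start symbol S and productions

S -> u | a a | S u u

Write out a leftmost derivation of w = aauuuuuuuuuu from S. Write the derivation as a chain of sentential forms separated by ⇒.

S ⇒ Suu   [S -> S u u]
Suu ⇒ Suuuu   [S -> S u u]
Suuuu ⇒ Suuuuuu   [S -> S u u]
Suuuuuu ⇒ Suuuuuuuu   [S -> S u u]
Suuuuuuuu ⇒ Suuuuuuuuuu   [S -> S u u]
Suuuuuuuuuu ⇒ aauuuuuuuuuu   [S -> a a]

S ⇒ Suu ⇒ Suuuu ⇒ Suuuuuu ⇒ Suuuuuuuu ⇒ Suuuuuuuuuu ⇒ aauuuuuuuuuu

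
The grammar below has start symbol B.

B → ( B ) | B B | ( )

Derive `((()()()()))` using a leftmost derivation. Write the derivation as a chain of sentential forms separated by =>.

B=>(B)=>((B))=>((BB))=>((BBB))=>((BBBB))=>((()BBB))=>((()()BB))=>((()()()B))=>((()()()()))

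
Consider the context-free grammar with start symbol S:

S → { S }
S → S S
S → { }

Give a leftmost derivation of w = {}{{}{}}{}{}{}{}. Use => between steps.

S => SS => SSS => SSSS => SSSSS => {}SSSS => {}SSSSS => {}{S}SSSS => {}{SS}SSSS => {}{{}S}SSSS => {}{{}{}}SSSS => {}{{}{}}{}SSS => {}{{}{}}{}{}SS => {}{{}{}}{}{}{}S => {}{{}{}}{}{}{}{}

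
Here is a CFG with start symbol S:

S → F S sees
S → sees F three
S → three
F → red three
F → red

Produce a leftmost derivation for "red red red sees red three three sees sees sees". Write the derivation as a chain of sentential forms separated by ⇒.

S ⇒ F S sees ⇒ red S sees ⇒ red F S sees sees ⇒ red red S sees sees ⇒ red red F S sees sees sees ⇒ red red red S sees sees sees ⇒ red red red sees F three sees sees sees ⇒ red red red sees red three three sees sees sees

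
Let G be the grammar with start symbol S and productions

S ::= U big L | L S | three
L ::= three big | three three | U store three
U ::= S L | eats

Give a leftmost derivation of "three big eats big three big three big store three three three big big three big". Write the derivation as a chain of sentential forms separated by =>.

S => U big L => S L big L => L S L big L => U store three S L big L => S L store three S L big L => L S L store three S L big L => three big S L store three S L big L => three big U big L L store three S L big L => three big eats big L L store three S L big L => three big eats big three big L store three S L big L => three big eats big three big three big store three S L big L => three big eats big three big three big store three three L big L => three big eats big three big three big store three three three big big L => three big eats big three big three big store three three three big big three big

S => U big L   [S ::= U big L]
U big L => S L big L   [U ::= S L]
S L big L => L S L big L   [S ::= L S]
L S L big L => U store three S L big L   [L ::= U store three]
U store three S L big L => S L store three S L big L   [U ::= S L]
S L store three S L big L => L S L store three S L big L   [S ::= L S]
L S L store three S L big L => three big S L store three S L big L   [L ::= three big]
three big S L store three S L big L => three big U big L L store three S L big L   [S ::= U big L]
three big U big L L store three S L big L => three big eats big L L store three S L big L   [U ::= eats]
three big eats big L L store three S L big L => three big eats big three big L store three S L big L   [L ::= three big]
three big eats big three big L store three S L big L => three big eats big three big three big store three S L big L   [L ::= three big]
three big eats big three big three big store three S L big L => three big eats big three big three big store three three L big L   [S ::= three]
three big eats big three big three big store three three L big L => three big eats big three big three big store three three three big big L   [L ::= three big]
three big eats big three big three big store three three three big big L => three big eats big three big three big store three three three big big three big   [L ::= three big]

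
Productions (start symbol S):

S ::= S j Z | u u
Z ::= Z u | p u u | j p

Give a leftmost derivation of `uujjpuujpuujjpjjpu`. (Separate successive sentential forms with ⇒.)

S ⇒ SjZ ⇒ SjZjZ ⇒ SjZjZjZ ⇒ SjZjZjZjZ ⇒ uujZjZjZjZ ⇒ uujZujZjZjZ ⇒ uujZuujZjZjZ ⇒ uujjpuujZjZjZ ⇒ uujjpuujpuujZjZ ⇒ uujjpuujpuujjpjZ ⇒ uujjpuujpuujjpjZu ⇒ uujjpuujpuujjpjjpu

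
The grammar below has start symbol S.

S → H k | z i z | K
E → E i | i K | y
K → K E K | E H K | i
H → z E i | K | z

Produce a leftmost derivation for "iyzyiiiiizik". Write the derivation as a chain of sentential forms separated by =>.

S=>Hk=>Kk=>EHKk=>iKHKk=>iEHKHKk=>iyHKHKk=>iyzEiKHKk=>iyzEiiKHKk=>iyzEiiiKHKk=>iyzEiiiiKHKk=>iyzyiiiiKHKk=>iyzyiiiiiHKk=>iyzyiiiiizKk=>iyzyiiiiizik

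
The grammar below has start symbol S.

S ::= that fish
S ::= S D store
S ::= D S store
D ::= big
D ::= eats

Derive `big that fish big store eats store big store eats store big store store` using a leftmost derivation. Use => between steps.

S => D S store   [S ::= D S store]
D S store => big S store   [D ::= big]
big S store => big S D store store   [S ::= S D store]
big S D store store => big S D store D store store   [S ::= S D store]
big S D store D store store => big S D store D store D store store   [S ::= S D store]
big S D store D store D store store => big S D store D store D store D store store   [S ::= S D store]
big S D store D store D store D store store => big S D store D store D store D store D store store   [S ::= S D store]
big S D store D store D store D store D store store => big that fish D store D store D store D store D store store   [S ::= that fish]
big that fish D store D store D store D store D store store => big that fish big store D store D store D store D store store   [D ::= big]
big that fish big store D store D store D store D store store => big that fish big store eats store D store D store D store store   [D ::= eats]
big that fish big store eats store D store D store D store store => big that fish big store eats store big store D store D store store   [D ::= big]
big that fish big store eats store big store D store D store store => big that fish big store eats store big store eats store D store store   [D ::= eats]
big that fish big store eats store big store eats store D store store => big that fish big store eats store big store eats store big store store   [D ::= big]

S => D S store => big S store => big S D store store => big S D store D store store => big S D store D store D store store => big S D store D store D store D store store => big S D store D store D store D store D store store => big that fish D store D store D store D store D store store => big that fish big store D store D store D store D store store => big that fish big store eats store D store D store D store store => big that fish big store eats store big store D store D store store => big that fish big store eats store big store eats store D store store => big that fish big store eats store big store eats store big store store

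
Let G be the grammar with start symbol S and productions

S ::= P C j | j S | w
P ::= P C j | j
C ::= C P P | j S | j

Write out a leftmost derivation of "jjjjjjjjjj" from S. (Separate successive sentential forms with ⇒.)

S ⇒ jS   [S ::= j S]
jS ⇒ jjS   [S ::= j S]
jjS ⇒ jjjS   [S ::= j S]
jjjS ⇒ jjjjS   [S ::= j S]
jjjjS ⇒ jjjjjS   [S ::= j S]
jjjjjS ⇒ jjjjjPCj   [S ::= P C j]
jjjjjPCj ⇒ jjjjjPCjCj   [P ::= P C j]
jjjjjPCjCj ⇒ jjjjjjCjCj   [P ::= j]
jjjjjjCjCj ⇒ jjjjjjjjCj   [C ::= j]
jjjjjjjjCj ⇒ jjjjjjjjjj   [C ::= j]

S⇒jS⇒jjS⇒jjjS⇒jjjjS⇒jjjjjS⇒jjjjjPCj⇒jjjjjPCjCj⇒jjjjjjCjCj⇒jjjjjjjjCj⇒jjjjjjjjjj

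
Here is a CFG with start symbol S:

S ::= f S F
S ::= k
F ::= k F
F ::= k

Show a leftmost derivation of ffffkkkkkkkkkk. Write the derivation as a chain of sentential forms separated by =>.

S => fSF   [S ::= f S F]
fSF => ffSFF   [S ::= f S F]
ffSFF => fffSFFF   [S ::= f S F]
fffSFFF => ffffSFFFF   [S ::= f S F]
ffffSFFFF => ffffkFFFF   [S ::= k]
ffffkFFFF => ffffkkFFFF   [F ::= k F]
ffffkkFFFF => ffffkkkFFFF   [F ::= k F]
ffffkkkFFFF => ffffkkkkFFFF   [F ::= k F]
ffffkkkkFFFF => ffffkkkkkFFF   [F ::= k]
ffffkkkkkFFF => ffffkkkkkkFF   [F ::= k]
ffffkkkkkkFF => ffffkkkkkkkF   [F ::= k]
ffffkkkkkkkF => ffffkkkkkkkkF   [F ::= k F]
ffffkkkkkkkkF => ffffkkkkkkkkkF   [F ::= k F]
ffffkkkkkkkkkF => ffffkkkkkkkkkk   [F ::= k]

S => fSF => ffSFF => fffSFFF => ffffSFFFF => ffffkFFFF => ffffkkFFFF => ffffkkkFFFF => ffffkkkkFFFF => ffffkkkkkFFF => ffffkkkkkkFF => ffffkkkkkkkF => ffffkkkkkkkkF => ffffkkkkkkkkkF => ffffkkkkkkkkkk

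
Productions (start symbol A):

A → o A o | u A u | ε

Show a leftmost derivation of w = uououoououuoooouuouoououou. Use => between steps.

A => uAu => uoAou => uouAuou => uouoAouou => uououAuouou => uououoAououou => uououooAoououou => uououoouAuoououou => uououoouoAouoououou => uououoououAuouoououou => uououoououuAuuouoououou => uououoououuoAouuouoououou => uououoououuooAoouuouoououou => uououoououuoooouuouoououou

A => uAu   [A → u A u]
uAu => uoAou   [A → o A o]
uoAou => uouAuou   [A → u A u]
uouAuou => uouoAouou   [A → o A o]
uouoAouou => uououAuouou   [A → u A u]
uououAuouou => uououoAououou   [A → o A o]
uououoAououou => uououooAoououou   [A → o A o]
uououooAoououou => uououoouAuoououou   [A → u A u]
uououoouAuoououou => uououoouoAouoououou   [A → o A o]
uououoouoAouoououou => uououoououAuouoououou   [A → u A u]
uououoououAuouoououou => uououoououuAuuouoououou   [A → u A u]
uououoououuAuuouoououou => uououoououuoAouuouoououou   [A → o A o]
uououoououuoAouuouoououou => uououoououuooAoouuouoououou   [A → o A o]
uououoououuooAoouuouoououou => uououoououuoooouuouoououou   [A → ε]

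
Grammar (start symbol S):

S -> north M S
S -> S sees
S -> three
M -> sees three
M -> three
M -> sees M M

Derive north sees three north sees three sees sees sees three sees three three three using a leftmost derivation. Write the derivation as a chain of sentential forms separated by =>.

S => north M S => north sees three S => north sees three north M S => north sees three north sees M M S => north sees three north sees three M S => north sees three north sees three sees M M S => north sees three north sees three sees sees M M M S => north sees three north sees three sees sees sees three M M S => north sees three north sees three sees sees sees three sees three M S => north sees three north sees three sees sees sees three sees three three S => north sees three north sees three sees sees sees three sees three three three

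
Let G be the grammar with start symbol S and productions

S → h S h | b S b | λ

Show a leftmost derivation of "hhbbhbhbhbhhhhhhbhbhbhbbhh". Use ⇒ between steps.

S ⇒ hSh   [S → h S h]
hSh ⇒ hhShh   [S → h S h]
hhShh ⇒ hhbSbhh   [S → b S b]
hhbSbhh ⇒ hhbbSbbhh   [S → b S b]
hhbbSbbhh ⇒ hhbbhShbbhh   [S → h S h]
hhbbhShbbhh ⇒ hhbbhbSbhbbhh   [S → b S b]
hhbbhbSbhbbhh ⇒ hhbbhbhShbhbbhh   [S → h S h]
hhbbhbhShbhbbhh ⇒ hhbbhbhbSbhbhbbhh   [S → b S b]
hhbbhbhbSbhbhbbhh ⇒ hhbbhbhbhShbhbhbbhh   [S → h S h]
hhbbhbhbhShbhbhbbhh ⇒ hhbbhbhbhbSbhbhbhbbhh   [S → b S b]
hhbbhbhbhbSbhbhbhbbhh ⇒ hhbbhbhbhbhShbhbhbhbbhh   [S → h S h]
hhbbhbhbhbhShbhbhbhbbhh ⇒ hhbbhbhbhbhhShhbhbhbhbbhh   [S → h S h]
hhbbhbhbhbhhShhbhbhbhbbhh ⇒ hhbbhbhbhbhhhShhhbhbhbhbbhh   [S → h S h]
hhbbhbhbhbhhhShhhbhbhbhbbhh ⇒ hhbbhbhbhbhhhhhhbhbhbhbbhh   [S → λ]

S⇒hSh⇒hhShh⇒hhbSbhh⇒hhbbSbbhh⇒hhbbhShbbhh⇒hhbbhbSbhbbhh⇒hhbbhbhShbhbbhh⇒hhbbhbhbSbhbhbbhh⇒hhbbhbhbhShbhbhbbhh⇒hhbbhbhbhbSbhbhbhbbhh⇒hhbbhbhbhbhShbhbhbhbbhh⇒hhbbhbhbhbhhShhbhbhbhbbhh⇒hhbbhbhbhbhhhShhhbhbhbhbbhh⇒hhbbhbhbhbhhhhhhbhbhbhbbhh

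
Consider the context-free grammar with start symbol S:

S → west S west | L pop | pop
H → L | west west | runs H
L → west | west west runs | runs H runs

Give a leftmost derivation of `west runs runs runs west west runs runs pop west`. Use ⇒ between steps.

S ⇒ west S west ⇒ west L pop west ⇒ west runs H runs pop west ⇒ west runs runs H runs pop west ⇒ west runs runs L runs pop west ⇒ west runs runs runs H runs runs pop west ⇒ west runs runs runs west west runs runs pop west

S ⇒ west S west   [S → west S west]
west S west ⇒ west L pop west   [S → L pop]
west L pop west ⇒ west runs H runs pop west   [L → runs H runs]
west runs H runs pop west ⇒ west runs runs H runs pop west   [H → runs H]
west runs runs H runs pop west ⇒ west runs runs L runs pop west   [H → L]
west runs runs L runs pop west ⇒ west runs runs runs H runs runs pop west   [L → runs H runs]
west runs runs runs H runs runs pop west ⇒ west runs runs runs west west runs runs pop west   [H → west west]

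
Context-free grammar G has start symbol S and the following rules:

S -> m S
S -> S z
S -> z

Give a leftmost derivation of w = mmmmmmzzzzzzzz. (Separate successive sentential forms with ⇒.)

S⇒Sz⇒mSz⇒mSzz⇒mSzzz⇒mmSzzz⇒mmmSzzz⇒mmmSzzzz⇒mmmmSzzzz⇒mmmmSzzzzz⇒mmmmSzzzzzz⇒mmmmmSzzzzzz⇒mmmmmSzzzzzzz⇒mmmmmmSzzzzzzz⇒mmmmmmzzzzzzzz

S ⇒ Sz   [S -> S z]
Sz ⇒ mSz   [S -> m S]
mSz ⇒ mSzz   [S -> S z]
mSzz ⇒ mSzzz   [S -> S z]
mSzzz ⇒ mmSzzz   [S -> m S]
mmSzzz ⇒ mmmSzzz   [S -> m S]
mmmSzzz ⇒ mmmSzzzz   [S -> S z]
mmmSzzzz ⇒ mmmmSzzzz   [S -> m S]
mmmmSzzzz ⇒ mmmmSzzzzz   [S -> S z]
mmmmSzzzzz ⇒ mmmmSzzzzzz   [S -> S z]
mmmmSzzzzzz ⇒ mmmmmSzzzzzz   [S -> m S]
mmmmmSzzzzzz ⇒ mmmmmSzzzzzzz   [S -> S z]
mmmmmSzzzzzzz ⇒ mmmmmmSzzzzzzz   [S -> m S]
mmmmmmSzzzzzzz ⇒ mmmmmmzzzzzzzz   [S -> z]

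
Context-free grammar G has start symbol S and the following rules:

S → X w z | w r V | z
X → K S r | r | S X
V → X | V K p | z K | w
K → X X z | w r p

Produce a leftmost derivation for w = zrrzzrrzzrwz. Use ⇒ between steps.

S ⇒ Xwz ⇒ KSrwz ⇒ XXzSrwz ⇒ SXXzSrwz ⇒ zXXzSrwz ⇒ zKSrXzSrwz ⇒ zXXzSrXzSrwz ⇒ zrXzSrXzSrwz ⇒ zrrzSrXzSrwz ⇒ zrrzzrXzSrwz ⇒ zrrzzrrzSrwz ⇒ zrrzzrrzzrwz

S ⇒ Xwz   [S → X w z]
Xwz ⇒ KSrwz   [X → K S r]
KSrwz ⇒ XXzSrwz   [K → X X z]
XXzSrwz ⇒ SXXzSrwz   [X → S X]
SXXzSrwz ⇒ zXXzSrwz   [S → z]
zXXzSrwz ⇒ zKSrXzSrwz   [X → K S r]
zKSrXzSrwz ⇒ zXXzSrXzSrwz   [K → X X z]
zXXzSrXzSrwz ⇒ zrXzSrXzSrwz   [X → r]
zrXzSrXzSrwz ⇒ zrrzSrXzSrwz   [X → r]
zrrzSrXzSrwz ⇒ zrrzzrXzSrwz   [S → z]
zrrzzrXzSrwz ⇒ zrrzzrrzSrwz   [X → r]
zrrzzrrzSrwz ⇒ zrrzzrrzzrwz   [S → z]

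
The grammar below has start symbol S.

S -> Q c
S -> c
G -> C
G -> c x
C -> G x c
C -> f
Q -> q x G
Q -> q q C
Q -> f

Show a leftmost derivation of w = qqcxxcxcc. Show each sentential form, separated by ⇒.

S ⇒ Qc   [S -> Q c]
Qc ⇒ qqCc   [Q -> q q C]
qqCc ⇒ qqGxcc   [C -> G x c]
qqGxcc ⇒ qqCxcc   [G -> C]
qqCxcc ⇒ qqGxcxcc   [C -> G x c]
qqGxcxcc ⇒ qqcxxcxcc   [G -> c x]

S ⇒ Qc ⇒ qqCc ⇒ qqGxcc ⇒ qqCxcc ⇒ qqGxcxcc ⇒ qqcxxcxcc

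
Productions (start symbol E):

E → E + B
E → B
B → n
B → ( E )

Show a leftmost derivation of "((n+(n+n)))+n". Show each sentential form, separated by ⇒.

E ⇒ E+B ⇒ B+B ⇒ (E)+B ⇒ (B)+B ⇒ ((E))+B ⇒ ((E+B))+B ⇒ ((B+B))+B ⇒ ((n+B))+B ⇒ ((n+(E)))+B ⇒ ((n+(E+B)))+B ⇒ ((n+(B+B)))+B ⇒ ((n+(n+B)))+B ⇒ ((n+(n+n)))+B ⇒ ((n+(n+n)))+n

E ⇒ E+B   [E → E + B]
E+B ⇒ B+B   [E → B]
B+B ⇒ (E)+B   [B → ( E )]
(E)+B ⇒ (B)+B   [E → B]
(B)+B ⇒ ((E))+B   [B → ( E )]
((E))+B ⇒ ((E+B))+B   [E → E + B]
((E+B))+B ⇒ ((B+B))+B   [E → B]
((B+B))+B ⇒ ((n+B))+B   [B → n]
((n+B))+B ⇒ ((n+(E)))+B   [B → ( E )]
((n+(E)))+B ⇒ ((n+(E+B)))+B   [E → E + B]
((n+(E+B)))+B ⇒ ((n+(B+B)))+B   [E → B]
((n+(B+B)))+B ⇒ ((n+(n+B)))+B   [B → n]
((n+(n+B)))+B ⇒ ((n+(n+n)))+B   [B → n]
((n+(n+n)))+B ⇒ ((n+(n+n)))+n   [B → n]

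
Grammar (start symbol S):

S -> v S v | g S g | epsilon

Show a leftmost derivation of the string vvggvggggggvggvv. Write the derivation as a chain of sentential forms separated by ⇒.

S⇒vSv⇒vvSvv⇒vvgSgvv⇒vvggSggvv⇒vvggvSvggvv⇒vvggvgSgvggvv⇒vvggvggSggvggvv⇒vvggvgggSgggvggvv⇒vvggvggggggvggvv

S ⇒ vSv   [S -> v S v]
vSv ⇒ vvSvv   [S -> v S v]
vvSvv ⇒ vvgSgvv   [S -> g S g]
vvgSgvv ⇒ vvggSggvv   [S -> g S g]
vvggSggvv ⇒ vvggvSvggvv   [S -> v S v]
vvggvSvggvv ⇒ vvggvgSgvggvv   [S -> g S g]
vvggvgSgvggvv ⇒ vvggvggSggvggvv   [S -> g S g]
vvggvggSggvggvv ⇒ vvggvgggSgggvggvv   [S -> g S g]
vvggvgggSgggvggvv ⇒ vvggvggggggvggvv   [S -> epsilon]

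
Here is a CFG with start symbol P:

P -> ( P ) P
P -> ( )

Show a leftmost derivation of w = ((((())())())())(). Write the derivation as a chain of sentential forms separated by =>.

P=>(P)P=>((P)P)P=>(((P)P)P)P=>((((P)P)P)P)P=>((((())P)P)P)P=>((((())())P)P)P=>((((())())())P)P=>((((())())())())P=>((((())())())())()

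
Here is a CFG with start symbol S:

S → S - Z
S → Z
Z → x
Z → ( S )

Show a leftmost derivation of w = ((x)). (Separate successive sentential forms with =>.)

S=>Z=>(S)=>(Z)=>((S))=>((Z))=>((x))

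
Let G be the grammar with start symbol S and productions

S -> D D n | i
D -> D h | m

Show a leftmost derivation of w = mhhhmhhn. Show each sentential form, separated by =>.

S => DDn => DhDn => DhhDn => DhhhDn => mhhhDn => mhhhDhn => mhhhDhhn => mhhhmhhn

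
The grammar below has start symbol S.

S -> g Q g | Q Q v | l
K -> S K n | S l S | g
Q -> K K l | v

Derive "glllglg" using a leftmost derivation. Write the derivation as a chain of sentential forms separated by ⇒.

S⇒gQg⇒gKKlg⇒gSlSKlg⇒gllSKlg⇒glllKlg⇒glllglg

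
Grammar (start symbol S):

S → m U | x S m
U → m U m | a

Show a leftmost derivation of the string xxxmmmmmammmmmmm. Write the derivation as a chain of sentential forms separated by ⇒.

S⇒xSm⇒xxSmm⇒xxxSmmm⇒xxxmUmmm⇒xxxmmUmmmm⇒xxxmmmUmmmmm⇒xxxmmmmUmmmmmm⇒xxxmmmmmUmmmmmmm⇒xxxmmmmmammmmmmm

S ⇒ xSm   [S → x S m]
xSm ⇒ xxSmm   [S → x S m]
xxSmm ⇒ xxxSmmm   [S → x S m]
xxxSmmm ⇒ xxxmUmmm   [S → m U]
xxxmUmmm ⇒ xxxmmUmmmm   [U → m U m]
xxxmmUmmmm ⇒ xxxmmmUmmmmm   [U → m U m]
xxxmmmUmmmmm ⇒ xxxmmmmUmmmmmm   [U → m U m]
xxxmmmmUmmmmmm ⇒ xxxmmmmmUmmmmmmm   [U → m U m]
xxxmmmmmUmmmmmmm ⇒ xxxmmmmmammmmmmm   [U → a]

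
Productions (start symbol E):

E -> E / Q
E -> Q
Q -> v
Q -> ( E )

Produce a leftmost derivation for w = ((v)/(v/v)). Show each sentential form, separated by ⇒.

E ⇒ Q   [E -> Q]
Q ⇒ (E)   [Q -> ( E )]
(E) ⇒ (E/Q)   [E -> E / Q]
(E/Q) ⇒ (Q/Q)   [E -> Q]
(Q/Q) ⇒ ((E)/Q)   [Q -> ( E )]
((E)/Q) ⇒ ((Q)/Q)   [E -> Q]
((Q)/Q) ⇒ ((v)/Q)   [Q -> v]
((v)/Q) ⇒ ((v)/(E))   [Q -> ( E )]
((v)/(E)) ⇒ ((v)/(E/Q))   [E -> E / Q]
((v)/(E/Q)) ⇒ ((v)/(Q/Q))   [E -> Q]
((v)/(Q/Q)) ⇒ ((v)/(v/Q))   [Q -> v]
((v)/(v/Q)) ⇒ ((v)/(v/v))   [Q -> v]

E⇒Q⇒(E)⇒(E/Q)⇒(Q/Q)⇒((E)/Q)⇒((Q)/Q)⇒((v)/Q)⇒((v)/(E))⇒((v)/(E/Q))⇒((v)/(Q/Q))⇒((v)/(v/Q))⇒((v)/(v/v))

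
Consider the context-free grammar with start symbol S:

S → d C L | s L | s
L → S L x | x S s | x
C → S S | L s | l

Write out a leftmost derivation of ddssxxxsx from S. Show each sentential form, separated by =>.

S => dCL   [S → d C L]
dCL => dLsL   [C → L s]
dLsL => dSLxsL   [L → S L x]
dSLxsL => ddCLLxsL   [S → d C L]
ddCLLxsL => ddSSLLxsL   [C → S S]
ddSSLLxsL => ddsSLLxsL   [S → s]
ddsSLLxsL => ddssLLxsL   [S → s]
ddssLLxsL => ddssxLxsL   [L → x]
ddssxLxsL => ddssxxxsL   [L → x]
ddssxxxsL => ddssxxxsx   [L → x]

S => dCL => dLsL => dSLxsL => ddCLLxsL => ddSSLLxsL => ddsSLLxsL => ddssLLxsL => ddssxLxsL => ddssxxxsL => ddssxxxsx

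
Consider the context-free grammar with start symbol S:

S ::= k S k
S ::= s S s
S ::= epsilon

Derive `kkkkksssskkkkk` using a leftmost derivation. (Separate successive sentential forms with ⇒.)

S⇒kSk⇒kkSkk⇒kkkSkkk⇒kkkkSkkkk⇒kkkkkSkkkkk⇒kkkkksSskkkkk⇒kkkkkssSsskkkkk⇒kkkkksssskkkkk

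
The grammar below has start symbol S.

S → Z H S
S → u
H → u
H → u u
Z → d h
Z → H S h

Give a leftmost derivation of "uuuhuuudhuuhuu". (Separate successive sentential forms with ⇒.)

S ⇒ ZHS ⇒ HShHS ⇒ uuShHS ⇒ uuuhHS ⇒ uuuhuS ⇒ uuuhuZHS ⇒ uuuhuHShHS ⇒ uuuhuuuShHS ⇒ uuuhuuuZHShHS ⇒ uuuhuuudhHShHS ⇒ uuuhuuudhuShHS ⇒ uuuhuuudhuuhHS ⇒ uuuhuuudhuuhuS ⇒ uuuhuuudhuuhuu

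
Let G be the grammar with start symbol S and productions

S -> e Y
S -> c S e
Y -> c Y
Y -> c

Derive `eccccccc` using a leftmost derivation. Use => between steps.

S => eY   [S -> e Y]
eY => ecY   [Y -> c Y]
ecY => eccY   [Y -> c Y]
eccY => ecccY   [Y -> c Y]
ecccY => eccccY   [Y -> c Y]
eccccY => ecccccY   [Y -> c Y]
ecccccY => eccccccY   [Y -> c Y]
eccccccY => eccccccc   [Y -> c]

S => eY => ecY => eccY => ecccY => eccccY => ecccccY => eccccccY => eccccccc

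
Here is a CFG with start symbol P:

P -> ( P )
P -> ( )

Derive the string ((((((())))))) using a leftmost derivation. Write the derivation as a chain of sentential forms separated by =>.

P => (P)   [P -> ( P )]
(P) => ((P))   [P -> ( P )]
((P)) => (((P)))   [P -> ( P )]
(((P))) => ((((P))))   [P -> ( P )]
((((P)))) => (((((P)))))   [P -> ( P )]
(((((P))))) => ((((((P))))))   [P -> ( P )]
((((((P)))))) => ((((((()))))))   [P -> ( )]

P => (P) => ((P)) => (((P))) => ((((P)))) => (((((P))))) => ((((((P)))))) => ((((((()))))))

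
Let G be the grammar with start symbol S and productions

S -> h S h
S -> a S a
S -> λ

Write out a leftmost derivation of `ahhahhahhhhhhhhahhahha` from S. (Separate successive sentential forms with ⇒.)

S ⇒ aSa   [S -> a S a]
aSa ⇒ ahSha   [S -> h S h]
ahSha ⇒ ahhShha   [S -> h S h]
ahhShha ⇒ ahhaSahha   [S -> a S a]
ahhaSahha ⇒ ahhahShahha   [S -> h S h]
ahhahShahha ⇒ ahhahhShhahha   [S -> h S h]
ahhahhShhahha ⇒ ahhahhaSahhahha   [S -> a S a]
ahhahhaSahhahha ⇒ ahhahhahShahhahha   [S -> h S h]
ahhahhahShahhahha ⇒ ahhahhahhShhahhahha   [S -> h S h]
ahhahhahhShhahhahha ⇒ ahhahhahhhShhhahhahha   [S -> h S h]
ahhahhahhhShhhahhahha ⇒ ahhahhahhhhShhhhahhahha   [S -> h S h]
ahhahhahhhhShhhhahhahha ⇒ ahhahhahhhhhhhhahhahha   [S -> λ]

S ⇒ aSa ⇒ ahSha ⇒ ahhShha ⇒ ahhaSahha ⇒ ahhahShahha ⇒ ahhahhShhahha ⇒ ahhahhaSahhahha ⇒ ahhahhahShahhahha ⇒ ahhahhahhShhahhahha ⇒ ahhahhahhhShhhahhahha ⇒ ahhahhahhhhShhhhahhahha ⇒ ahhahhahhhhhhhhahhahha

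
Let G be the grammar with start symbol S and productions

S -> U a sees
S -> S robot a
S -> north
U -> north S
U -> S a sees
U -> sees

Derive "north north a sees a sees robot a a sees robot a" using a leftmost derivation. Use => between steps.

S => S robot a => U a sees robot a => north S a sees robot a => north S robot a a sees robot a => north U a sees robot a a sees robot a => north S a sees a sees robot a a sees robot a => north north a sees a sees robot a a sees robot a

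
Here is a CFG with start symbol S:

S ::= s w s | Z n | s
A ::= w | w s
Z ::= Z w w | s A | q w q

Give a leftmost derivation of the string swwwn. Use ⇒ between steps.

S⇒Zn⇒Zwwn⇒sAwwn⇒swwwn

S ⇒ Zn   [S ::= Z n]
Zn ⇒ Zwwn   [Z ::= Z w w]
Zwwn ⇒ sAwwn   [Z ::= s A]
sAwwn ⇒ swwwn   [A ::= w]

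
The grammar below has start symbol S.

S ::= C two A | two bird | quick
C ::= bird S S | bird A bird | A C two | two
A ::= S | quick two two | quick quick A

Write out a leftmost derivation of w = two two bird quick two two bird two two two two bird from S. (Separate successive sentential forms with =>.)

S => C two A   [S ::= C two A]
C two A => two two A   [C ::= two]
two two A => two two S   [A ::= S]
two two S => two two C two A   [S ::= C two A]
two two C two A => two two bird A bird two A   [C ::= bird A bird]
two two bird A bird two A => two two bird quick two two bird two A   [A ::= quick two two]
two two bird quick two two bird two A => two two bird quick two two bird two S   [A ::= S]
two two bird quick two two bird two S => two two bird quick two two bird two C two A   [S ::= C two A]
two two bird quick two two bird two C two A => two two bird quick two two bird two two two A   [C ::= two]
two two bird quick two two bird two two two A => two two bird quick two two bird two two two S   [A ::= S]
two two bird quick two two bird two two two S => two two bird quick two two bird two two two two bird   [S ::= two bird]

S => C two A => two two A => two two S => two two C two A => two two bird A bird two A => two two bird quick two two bird two A => two two bird quick two two bird two S => two two bird quick two two bird two C two A => two two bird quick two two bird two two two A => two two bird quick two two bird two two two S => two two bird quick two two bird two two two two bird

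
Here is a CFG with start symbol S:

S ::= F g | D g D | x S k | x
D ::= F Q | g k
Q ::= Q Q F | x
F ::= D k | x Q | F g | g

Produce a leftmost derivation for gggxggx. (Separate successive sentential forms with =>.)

S=>DgD=>FQgD=>FgQgD=>FggQgD=>gggQgD=>gggxgD=>gggxgFQ=>gggxggQ=>gggxggx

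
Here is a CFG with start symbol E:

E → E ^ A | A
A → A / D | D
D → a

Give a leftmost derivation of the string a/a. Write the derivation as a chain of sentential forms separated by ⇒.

E ⇒ A   [E → A]
A ⇒ A/D   [A → A / D]
A/D ⇒ D/D   [A → D]
D/D ⇒ a/D   [D → a]
a/D ⇒ a/a   [D → a]

E⇒A⇒A/D⇒D/D⇒a/D⇒a/a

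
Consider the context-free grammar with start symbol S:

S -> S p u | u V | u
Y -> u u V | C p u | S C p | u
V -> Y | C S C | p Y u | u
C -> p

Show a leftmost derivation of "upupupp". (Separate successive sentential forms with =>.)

S=>uV=>uCSC=>upSC=>upuVC=>upuCSCC=>upupSCC=>upupuCC=>upupupC=>upupupp

S => uV   [S -> u V]
uV => uCSC   [V -> C S C]
uCSC => upSC   [C -> p]
upSC => upuVC   [S -> u V]
upuVC => upuCSCC   [V -> C S C]
upuCSCC => upupSCC   [C -> p]
upupSCC => upupuCC   [S -> u]
upupuCC => upupupC   [C -> p]
upupupC => upupupp   [C -> p]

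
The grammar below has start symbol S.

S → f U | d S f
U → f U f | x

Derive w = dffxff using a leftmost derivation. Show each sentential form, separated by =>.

S => dSf => dfUf => dffUff => dffxff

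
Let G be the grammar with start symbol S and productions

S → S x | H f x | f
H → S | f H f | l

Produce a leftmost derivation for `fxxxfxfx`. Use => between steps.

S => Hfx => Sfx => Hfxfx => Sfxfx => Sxfxfx => Sxxfxfx => Sxxxfxfx => fxxxfxfx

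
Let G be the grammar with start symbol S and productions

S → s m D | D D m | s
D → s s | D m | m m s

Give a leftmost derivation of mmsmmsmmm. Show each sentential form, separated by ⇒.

S ⇒ DDm ⇒ mmsDm ⇒ mmsDmm ⇒ mmsDmmm ⇒ mmsmmsmmm

S ⇒ DDm   [S → D D m]
DDm ⇒ mmsDm   [D → m m s]
mmsDm ⇒ mmsDmm   [D → D m]
mmsDmm ⇒ mmsDmmm   [D → D m]
mmsDmmm ⇒ mmsmmsmmm   [D → m m s]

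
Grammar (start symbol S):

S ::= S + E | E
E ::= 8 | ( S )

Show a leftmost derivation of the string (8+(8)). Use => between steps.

S => E   [S ::= E]
E => (S)   [E ::= ( S )]
(S) => (S+E)   [S ::= S + E]
(S+E) => (E+E)   [S ::= E]
(E+E) => (8+E)   [E ::= 8]
(8+E) => (8+(S))   [E ::= ( S )]
(8+(S)) => (8+(E))   [S ::= E]
(8+(E)) => (8+(8))   [E ::= 8]

S => E => (S) => (S+E) => (E+E) => (8+E) => (8+(S)) => (8+(E)) => (8+(8))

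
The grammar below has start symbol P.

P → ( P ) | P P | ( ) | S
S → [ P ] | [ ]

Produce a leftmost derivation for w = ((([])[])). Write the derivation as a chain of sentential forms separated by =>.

P=>(P)=>((P))=>((PP))=>(((P)P))=>(((S)P))=>((([])P))=>((([])S))=>((([])[]))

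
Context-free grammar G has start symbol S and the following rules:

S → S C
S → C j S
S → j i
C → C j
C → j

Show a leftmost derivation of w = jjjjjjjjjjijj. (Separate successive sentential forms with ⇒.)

S ⇒ CjS ⇒ CjjS ⇒ CjjjS ⇒ CjjjjS ⇒ CjjjjjS ⇒ CjjjjjjS ⇒ jjjjjjjS ⇒ jjjjjjjSC ⇒ jjjjjjjCjSC ⇒ jjjjjjjjjSC ⇒ jjjjjjjjjSCC ⇒ jjjjjjjjjjiCC ⇒ jjjjjjjjjjijC ⇒ jjjjjjjjjjijj

S ⇒ CjS   [S → C j S]
CjS ⇒ CjjS   [C → C j]
CjjS ⇒ CjjjS   [C → C j]
CjjjS ⇒ CjjjjS   [C → C j]
CjjjjS ⇒ CjjjjjS   [C → C j]
CjjjjjS ⇒ CjjjjjjS   [C → C j]
CjjjjjjS ⇒ jjjjjjjS   [C → j]
jjjjjjjS ⇒ jjjjjjjSC   [S → S C]
jjjjjjjSC ⇒ jjjjjjjCjSC   [S → C j S]
jjjjjjjCjSC ⇒ jjjjjjjjjSC   [C → j]
jjjjjjjjjSC ⇒ jjjjjjjjjSCC   [S → S C]
jjjjjjjjjSCC ⇒ jjjjjjjjjjiCC   [S → j i]
jjjjjjjjjjiCC ⇒ jjjjjjjjjjijC   [C → j]
jjjjjjjjjjijC ⇒ jjjjjjjjjjijj   [C → j]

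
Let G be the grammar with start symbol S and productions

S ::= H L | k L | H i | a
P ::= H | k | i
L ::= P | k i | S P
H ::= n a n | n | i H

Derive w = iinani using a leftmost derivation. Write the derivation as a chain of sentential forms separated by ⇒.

S ⇒ HL ⇒ iHL ⇒ iiHL ⇒ iinanL ⇒ iinanP ⇒ iinani

S ⇒ HL   [S ::= H L]
HL ⇒ iHL   [H ::= i H]
iHL ⇒ iiHL   [H ::= i H]
iiHL ⇒ iinanL   [H ::= n a n]
iinanL ⇒ iinanP   [L ::= P]
iinanP ⇒ iinani   [P ::= i]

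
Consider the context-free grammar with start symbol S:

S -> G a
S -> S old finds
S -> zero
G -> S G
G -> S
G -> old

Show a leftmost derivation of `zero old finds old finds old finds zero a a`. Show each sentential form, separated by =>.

S => G a => S a => G a a => S G a a => S old finds G a a => S old finds old finds G a a => S old finds old finds old finds G a a => zero old finds old finds old finds G a a => zero old finds old finds old finds S a a => zero old finds old finds old finds zero a a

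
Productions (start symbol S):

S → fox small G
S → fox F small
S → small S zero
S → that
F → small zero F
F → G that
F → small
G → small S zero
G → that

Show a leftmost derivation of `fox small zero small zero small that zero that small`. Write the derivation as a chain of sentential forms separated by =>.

S => fox F small => fox small zero F small => fox small zero small zero F small => fox small zero small zero G that small => fox small zero small zero small S zero that small => fox small zero small zero small that zero that small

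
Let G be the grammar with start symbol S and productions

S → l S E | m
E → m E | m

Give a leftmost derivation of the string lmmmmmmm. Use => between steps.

S => lSE => lmE => lmmE => lmmmE => lmmmmE => lmmmmmE => lmmmmmmE => lmmmmmmm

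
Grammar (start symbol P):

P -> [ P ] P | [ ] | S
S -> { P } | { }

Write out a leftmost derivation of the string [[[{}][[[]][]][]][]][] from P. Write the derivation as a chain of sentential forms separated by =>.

P=>[P]P=>[[P]P]P=>[[[P]P]P]P=>[[[S]P]P]P=>[[[{}]P]P]P=>[[[{}][P]P]P]P=>[[[{}][[P]P]P]P]P=>[[[{}][[[]]P]P]P]P=>[[[{}][[[]][]]P]P]P=>[[[{}][[[]][]][]]P]P=>[[[{}][[[]][]][]][]]P=>[[[{}][[[]][]][]][]][]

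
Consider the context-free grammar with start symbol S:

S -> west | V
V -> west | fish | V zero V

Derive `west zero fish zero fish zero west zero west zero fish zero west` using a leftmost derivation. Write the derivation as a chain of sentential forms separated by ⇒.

S ⇒ V   [S -> V]
V ⇒ V zero V   [V -> V zero V]
V zero V ⇒ V zero V zero V   [V -> V zero V]
V zero V zero V ⇒ V zero V zero V zero V   [V -> V zero V]
V zero V zero V zero V ⇒ V zero V zero V zero V zero V   [V -> V zero V]
V zero V zero V zero V zero V ⇒ west zero V zero V zero V zero V   [V -> west]
west zero V zero V zero V zero V ⇒ west zero fish zero V zero V zero V   [V -> fish]
west zero fish zero V zero V zero V ⇒ west zero fish zero V zero V zero V zero V   [V -> V zero V]
west zero fish zero V zero V zero V zero V ⇒ west zero fish zero fish zero V zero V zero V   [V -> fish]
west zero fish zero fish zero V zero V zero V ⇒ west zero fish zero fish zero V zero V zero V zero V   [V -> V zero V]
west zero fish zero fish zero V zero V zero V zero V ⇒ west zero fish zero fish zero west zero V zero V zero V   [V -> west]
west zero fish zero fish zero west zero V zero V zero V ⇒ west zero fish zero fish zero west zero west zero V zero V   [V -> west]
west zero fish zero fish zero west zero west zero V zero V ⇒ west zero fish zero fish zero west zero west zero fish zero V   [V -> fish]
west zero fish zero fish zero west zero west zero fish zero V ⇒ west zero fish zero fish zero west zero west zero fish zero west   [V -> west]

S ⇒ V ⇒ V zero V ⇒ V zero V zero V ⇒ V zero V zero V zero V ⇒ V zero V zero V zero V zero V ⇒ west zero V zero V zero V zero V ⇒ west zero fish zero V zero V zero V ⇒ west zero fish zero V zero V zero V zero V ⇒ west zero fish zero fish zero V zero V zero V ⇒ west zero fish zero fish zero V zero V zero V zero V ⇒ west zero fish zero fish zero west zero V zero V zero V ⇒ west zero fish zero fish zero west zero west zero V zero V ⇒ west zero fish zero fish zero west zero west zero fish zero V ⇒ west zero fish zero fish zero west zero west zero fish zero west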